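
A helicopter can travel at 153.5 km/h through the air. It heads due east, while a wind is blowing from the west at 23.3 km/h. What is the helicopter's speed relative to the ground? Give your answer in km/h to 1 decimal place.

176.8 km/h

Taking east as x and north as y: velocity relative to the air = (153.500, 0.000) km/h; the air relative to ground = (23.300, 0.000) km/h.
Velocity relative to ground = (153.500, 0.000) + (23.300, 0.000) = (176.800, 0.000) km/h.
Speed = |(176.800, 0.000)| = 176.800 km/h.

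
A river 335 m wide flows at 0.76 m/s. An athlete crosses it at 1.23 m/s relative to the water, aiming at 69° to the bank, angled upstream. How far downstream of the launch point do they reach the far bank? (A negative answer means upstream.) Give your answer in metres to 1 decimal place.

Perpendicular speed = 1.148 m/s; crossing time = 335 / 1.148 = 291.735 s.
Net downstream speed = 0.319 m/s.
Drift = 0.319 × 291.735 = 93.124 m (downstream).

93.1 m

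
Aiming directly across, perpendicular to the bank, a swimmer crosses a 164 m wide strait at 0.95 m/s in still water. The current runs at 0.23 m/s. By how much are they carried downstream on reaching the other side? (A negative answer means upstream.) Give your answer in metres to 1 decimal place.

39.7 m

Perpendicular speed = 0.950 m/s; crossing time = 164 / 0.950 = 172.632 s.
Net downstream speed = 0.230 m/s.
Drift = 0.230 × 172.632 = 39.705 m (downstream).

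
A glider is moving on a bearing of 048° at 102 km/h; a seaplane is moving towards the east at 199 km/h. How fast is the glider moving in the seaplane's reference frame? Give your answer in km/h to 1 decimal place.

140.8 km/h

Taking east as x and north as y: glider velocity = (75.801, 68.251) km/h; seaplane velocity = (199.000, 0.000) km/h.
Velocity of glider relative to seaplane = (75.801, 68.251) − (199.000, 0.000) = (-123.199, 68.251) km/h.
Magnitude = |(-123.199, 68.251)| = 140.841 km/h.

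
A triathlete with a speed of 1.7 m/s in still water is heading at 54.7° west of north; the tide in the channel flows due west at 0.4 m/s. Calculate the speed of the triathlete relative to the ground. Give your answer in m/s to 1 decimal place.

2.0 m/s

Taking east as x and north as y: velocity relative to the water = (-1.387, 0.982) m/s; the water relative to ground = (-0.400, 0.000) m/s.
Velocity relative to ground = (-1.387, 0.982) + (-0.400, 0.000) = (-1.787, 0.982) m/s.
Speed = |(-1.787, 0.982)| = 2.040 m/s.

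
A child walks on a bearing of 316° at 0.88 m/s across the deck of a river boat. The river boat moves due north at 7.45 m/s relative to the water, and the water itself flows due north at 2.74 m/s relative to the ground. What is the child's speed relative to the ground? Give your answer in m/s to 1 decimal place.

10.8 m/s

In east/north components (m/s): child relative to river boat = (-0.611, 0.633); river boat relative to water = (0.000, 7.450); water relative to ground = (0.000, 2.740).
Sum = (-0.611, 10.823) m/s.
Speed = |(-0.611, 10.823)| = 10.840 m/s.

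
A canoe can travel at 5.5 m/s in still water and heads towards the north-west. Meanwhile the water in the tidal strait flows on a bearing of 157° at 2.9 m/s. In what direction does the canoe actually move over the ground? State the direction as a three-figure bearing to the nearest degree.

Taking east as x and north as y: velocity relative to the water = (-3.889, 3.889) m/s; the water relative to ground = (1.133, -2.669) m/s.
Velocity relative to ground = (-3.889, 3.889) + (1.133, -2.669) = (-2.756, 1.220) m/s.
Bearing = atan2(-2.76, 1.22) = 293.87° clockwise from north.

294°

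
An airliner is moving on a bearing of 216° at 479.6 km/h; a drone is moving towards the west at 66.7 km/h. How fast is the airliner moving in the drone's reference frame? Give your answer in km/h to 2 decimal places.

443.69 km/h

Taking east as x and north as y: airliner velocity = (-281.902, -388.005) km/h; drone velocity = (-66.700, 0.000) km/h.
Velocity of airliner relative to drone = (-281.902, -388.005) − (-66.700, 0.000) = (-215.202, -388.005) km/h.
Magnitude = |(-215.202, -388.005)| = 443.688 km/h.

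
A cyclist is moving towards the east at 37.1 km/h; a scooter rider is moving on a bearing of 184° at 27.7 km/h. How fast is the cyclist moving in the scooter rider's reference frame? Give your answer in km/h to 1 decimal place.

Taking east as x and north as y: cyclist velocity = (37.100, 0.000) km/h; scooter rider velocity = (-1.932, -27.633) km/h.
Velocity of cyclist relative to scooter rider = (37.100, 0.000) − (-1.932, -27.633) = (39.032, 27.633) km/h.
Magnitude = |(39.032, 27.633)| = 47.823 km/h.

47.8 km/h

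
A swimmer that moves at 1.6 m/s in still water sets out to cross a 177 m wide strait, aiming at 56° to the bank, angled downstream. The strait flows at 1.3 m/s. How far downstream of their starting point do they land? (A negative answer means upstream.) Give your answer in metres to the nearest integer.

293 m

Perpendicular speed = 1.326 m/s; crossing time = 177 / 1.326 = 133.438 s.
Net downstream speed = 2.195 m/s.
Drift = 2.195 × 133.438 = 292.857 m (downstream).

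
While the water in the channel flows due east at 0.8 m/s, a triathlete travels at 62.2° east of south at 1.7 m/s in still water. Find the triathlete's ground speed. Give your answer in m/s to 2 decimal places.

Taking east as x and north as y: velocity relative to the water = (1.504, -0.793) m/s; the water relative to ground = (0.800, 0.000) m/s.
Velocity relative to ground = (1.504, -0.793) + (0.800, 0.000) = (2.304, -0.793) m/s.
Speed = |(2.304, -0.793)| = 2.436 m/s.

2.44 m/s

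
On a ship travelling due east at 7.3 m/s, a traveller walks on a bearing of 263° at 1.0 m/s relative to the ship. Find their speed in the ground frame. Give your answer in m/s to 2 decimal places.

6.31 m/s

Taking east as x and north as y: ship velocity = (7.300, 0.000) m/s; traveller velocity relative to ship = (-0.993, -0.122) m/s.
Velocity relative to ground = (7.300, 0.000) + (-0.993, -0.122) = (6.307, -0.122) m/s.
Speed = |(6.307, -0.122)| = 6.309 m/s.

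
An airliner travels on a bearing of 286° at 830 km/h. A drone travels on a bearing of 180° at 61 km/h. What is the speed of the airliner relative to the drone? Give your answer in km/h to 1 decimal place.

Taking east as x and north as y: airliner velocity = (-797.847, 228.779) km/h; drone velocity = (0.000, -61.000) km/h.
Velocity of airliner relative to drone = (-797.847, 228.779) − (0.000, -61.000) = (-797.847, 289.779) km/h.
Magnitude = |(-797.847, 289.779)| = 848.842 km/h.

848.8 km/h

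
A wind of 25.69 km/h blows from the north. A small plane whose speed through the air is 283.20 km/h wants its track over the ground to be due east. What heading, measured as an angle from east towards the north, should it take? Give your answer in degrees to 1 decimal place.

5.2°

The wind pushes perpendicular to the desired track; the heading must have a component into the wind equal to 25.69 km/h: 283.20 sin θ = 25.69.
sin θ = 0.0907, so θ = 5.205°.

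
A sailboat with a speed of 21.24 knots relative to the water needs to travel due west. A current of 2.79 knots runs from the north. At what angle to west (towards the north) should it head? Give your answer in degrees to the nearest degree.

8°

The current pushes perpendicular to the desired track; the heading must have a component into the current equal to 2.79 knots: 21.24 sin θ = 2.79.
sin θ = 0.1314, so θ = 7.548°.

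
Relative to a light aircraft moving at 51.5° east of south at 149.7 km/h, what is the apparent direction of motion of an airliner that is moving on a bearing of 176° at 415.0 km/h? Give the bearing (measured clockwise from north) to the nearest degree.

Taking east as x and north as y: airliner velocity = (28.949, -413.989) km/h; light aircraft velocity = (117.156, -93.190) km/h.
Velocity of airliner relative to light aircraft = (28.949, -413.989) − (117.156, -93.190) = (-88.208, -320.799) km/h.
Bearing = atan2(-88.21, -320.80) = 195.37° clockwise from north.

195°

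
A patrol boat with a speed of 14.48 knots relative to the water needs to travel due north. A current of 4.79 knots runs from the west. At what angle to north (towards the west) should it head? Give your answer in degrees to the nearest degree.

19°

The current pushes perpendicular to the desired track; the heading must have a component into the current equal to 4.79 knots: 14.48 sin θ = 4.79.
sin θ = 0.3308, so θ = 19.317°.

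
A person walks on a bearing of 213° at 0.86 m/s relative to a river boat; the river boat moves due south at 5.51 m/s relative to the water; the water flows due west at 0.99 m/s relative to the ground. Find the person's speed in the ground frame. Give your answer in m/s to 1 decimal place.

In east/north components (m/s): person relative to river boat = (-0.468, -0.721); river boat relative to water = (0.000, -5.510); water relative to ground = (-0.990, 0.000).
Sum = (-1.458, -6.231) m/s.
Speed = |(-1.458, -6.231)| = 6.400 m/s.

6.4 m/s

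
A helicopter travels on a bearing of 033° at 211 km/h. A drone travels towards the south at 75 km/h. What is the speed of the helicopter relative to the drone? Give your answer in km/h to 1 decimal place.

276.9 km/h

Taking east as x and north as y: helicopter velocity = (114.919, 176.959) km/h; drone velocity = (0.000, -75.000) km/h.
Velocity of helicopter relative to drone = (114.919, 176.959) − (0.000, -75.000) = (114.919, 251.959) km/h.
Magnitude = |(114.919, 251.959)| = 276.929 km/h.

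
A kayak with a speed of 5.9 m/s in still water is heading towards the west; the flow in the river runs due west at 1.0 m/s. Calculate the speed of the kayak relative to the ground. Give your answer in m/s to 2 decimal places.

6.90 m/s

Taking east as x and north as y: velocity relative to the water = (-5.900, 0.000) m/s; the water relative to ground = (-1.000, 0.000) m/s.
Velocity relative to ground = (-5.900, 0.000) + (-1.000, 0.000) = (-6.900, 0.000) m/s.
Speed = |(-6.900, 0.000)| = 6.900 m/s.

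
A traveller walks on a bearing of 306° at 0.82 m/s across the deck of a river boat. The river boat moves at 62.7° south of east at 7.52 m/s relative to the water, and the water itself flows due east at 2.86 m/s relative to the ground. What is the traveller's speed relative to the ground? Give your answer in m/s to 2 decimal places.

8.39 m/s

In east/north components (m/s): traveller relative to river boat = (-0.663, 0.482); river boat relative to water = (3.449, -6.682); water relative to ground = (2.860, 0.000).
Sum = (5.646, -6.200) m/s.
Speed = |(5.646, -6.200)| = 8.386 m/s.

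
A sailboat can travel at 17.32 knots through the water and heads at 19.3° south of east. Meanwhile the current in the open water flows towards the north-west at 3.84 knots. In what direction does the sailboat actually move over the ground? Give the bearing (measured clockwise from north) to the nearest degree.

102°

Taking east as x and north as y: velocity relative to the water = (16.347, -5.725) knots; the water relative to ground = (-2.715, 2.715) knots.
Velocity relative to ground = (16.347, -5.725) + (-2.715, 2.715) = (13.631, -3.009) knots.
Bearing = atan2(13.63, -3.01) = 102.45° clockwise from north.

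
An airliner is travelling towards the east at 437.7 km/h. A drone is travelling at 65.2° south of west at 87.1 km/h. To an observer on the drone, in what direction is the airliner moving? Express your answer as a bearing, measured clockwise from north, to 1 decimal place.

Taking east as x and north as y: airliner velocity = (437.700, 0.000) km/h; drone velocity = (-36.534, -79.067) km/h.
Velocity of airliner relative to drone = (437.700, 0.000) − (-36.534, -79.067) = (474.234, 79.067) km/h.
Bearing = atan2(474.23, 79.07) = 80.53° clockwise from north.

080.5°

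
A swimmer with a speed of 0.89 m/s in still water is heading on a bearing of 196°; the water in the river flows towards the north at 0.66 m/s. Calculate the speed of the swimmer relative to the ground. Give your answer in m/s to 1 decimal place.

0.3 m/s

Taking east as x and north as y: velocity relative to the water = (-0.245, -0.856) m/s; the water relative to ground = (0.000, 0.660) m/s.
Velocity relative to ground = (-0.245, -0.856) + (0.000, 0.660) = (-0.245, -0.196) m/s.
Speed = |(-0.245, -0.196)| = 0.314 m/s.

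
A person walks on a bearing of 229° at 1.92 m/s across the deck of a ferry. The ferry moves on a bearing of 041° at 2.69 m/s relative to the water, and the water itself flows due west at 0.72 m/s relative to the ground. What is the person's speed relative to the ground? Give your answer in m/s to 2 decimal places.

In east/north components (m/s): person relative to ferry = (-1.449, -1.260); ferry relative to water = (1.765, 2.030); water relative to ground = (-0.720, 0.000).
Sum = (-0.404, 0.771) m/s.
Speed = |(-0.404, 0.771)| = 0.870 m/s.

0.87 m/s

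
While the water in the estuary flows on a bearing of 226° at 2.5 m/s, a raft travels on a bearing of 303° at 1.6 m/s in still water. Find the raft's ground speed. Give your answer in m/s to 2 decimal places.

3.26 m/s

Taking east as x and north as y: velocity relative to the water = (-1.342, 0.871) m/s; the water relative to ground = (-1.798, -1.737) m/s.
Velocity relative to ground = (-1.342, 0.871) + (-1.798, -1.737) = (-3.140, -0.865) m/s.
Speed = |(-3.140, -0.865)| = 3.257 m/s.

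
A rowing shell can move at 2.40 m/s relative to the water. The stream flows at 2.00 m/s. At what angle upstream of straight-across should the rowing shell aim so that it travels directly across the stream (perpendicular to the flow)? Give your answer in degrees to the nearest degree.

56°

To cancel the current, the upstream component of the rowing shell's velocity must equal the flow: 2.40 sin θ = 2.00.
sin θ = 2.00 / 2.40 = 0.8333.
θ = arcsin(0.8333) = 56.443°.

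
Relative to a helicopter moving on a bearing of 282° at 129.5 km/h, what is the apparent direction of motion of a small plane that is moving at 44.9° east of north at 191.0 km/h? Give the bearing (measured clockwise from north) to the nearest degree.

Taking east as x and north as y: small plane velocity = (134.821, 135.293) km/h; helicopter velocity = (-126.670, 26.925) km/h.
Velocity of small plane relative to helicopter = (134.821, 135.293) − (-126.670, 26.925) = (261.492, 108.368) km/h.
Bearing = atan2(261.49, 108.37) = 67.49° clockwise from north.

067°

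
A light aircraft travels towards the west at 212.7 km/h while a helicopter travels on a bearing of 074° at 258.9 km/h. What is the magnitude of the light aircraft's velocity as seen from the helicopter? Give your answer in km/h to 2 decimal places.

467.05 km/h

Taking east as x and north as y: light aircraft velocity = (-212.700, 0.000) km/h; helicopter velocity = (248.871, 71.363) km/h.
Velocity of light aircraft relative to helicopter = (-212.700, 0.000) − (248.871, 71.363) = (-461.571, -71.363) km/h.
Magnitude = |(-461.571, -71.363)| = 467.055 km/h.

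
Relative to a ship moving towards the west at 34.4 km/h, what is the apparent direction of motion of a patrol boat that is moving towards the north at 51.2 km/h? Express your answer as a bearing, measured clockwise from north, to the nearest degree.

034°

Taking east as x and north as y: patrol boat velocity = (0.000, 51.200) km/h; ship velocity = (-34.400, 0.000) km/h.
Velocity of patrol boat relative to ship = (0.000, 51.200) − (-34.400, 0.000) = (34.400, 51.200) km/h.
Bearing = atan2(34.40, 51.20) = 33.90° clockwise from north.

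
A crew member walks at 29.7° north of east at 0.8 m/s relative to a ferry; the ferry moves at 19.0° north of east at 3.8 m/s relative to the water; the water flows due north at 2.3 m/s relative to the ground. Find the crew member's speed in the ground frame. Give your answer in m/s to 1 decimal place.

5.8 m/s

In east/north components (m/s): crew member relative to ferry = (0.695, 0.396); ferry relative to water = (3.593, 1.237); water relative to ground = (0.000, 2.300).
Sum = (4.288, 3.934) m/s.
Speed = |(4.288, 3.934)| = 5.819 m/s.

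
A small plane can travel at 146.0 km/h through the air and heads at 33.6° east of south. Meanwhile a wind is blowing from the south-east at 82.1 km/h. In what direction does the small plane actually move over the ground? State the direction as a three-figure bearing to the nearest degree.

160°

Taking east as x and north as y: velocity relative to the air = (80.795, -121.607) km/h; the air relative to ground = (-58.053, 58.053) km/h.
Velocity relative to ground = (80.795, -121.607) + (-58.053, 58.053) = (22.742, -63.553) km/h.
Bearing = atan2(22.74, -63.55) = 160.31° clockwise from north.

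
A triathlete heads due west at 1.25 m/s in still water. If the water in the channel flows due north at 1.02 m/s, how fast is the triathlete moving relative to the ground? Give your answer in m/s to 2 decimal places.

Taking east as x and north as y: velocity relative to the water = (-1.250, 0.000) m/s; the water relative to ground = (0.000, 1.020) m/s.
Velocity relative to ground = (-1.250, 0.000) + (0.000, 1.020) = (-1.250, 1.020) m/s.
Speed = |(-1.250, 1.020)| = 1.613 m/s.

1.61 m/s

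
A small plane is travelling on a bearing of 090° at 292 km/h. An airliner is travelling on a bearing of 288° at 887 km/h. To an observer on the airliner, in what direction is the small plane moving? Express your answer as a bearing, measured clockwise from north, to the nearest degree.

104°

Taking east as x and north as y: small plane velocity = (292.000, 0.000) km/h; airliner velocity = (-843.587, 274.098) km/h.
Velocity of small plane relative to airliner = (292.000, 0.000) − (-843.587, 274.098) = (1135.587, -274.098) km/h.
Bearing = atan2(1135.59, -274.10) = 103.57° clockwise from north.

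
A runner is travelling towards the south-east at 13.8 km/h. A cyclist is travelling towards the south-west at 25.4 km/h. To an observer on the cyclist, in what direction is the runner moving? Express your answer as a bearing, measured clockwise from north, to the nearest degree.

Taking east as x and north as y: runner velocity = (9.758, -9.758) km/h; cyclist velocity = (-17.961, -17.961) km/h.
Velocity of runner relative to cyclist = (9.758, -9.758) − (-17.961, -17.961) = (27.719, 8.202) km/h.
Bearing = atan2(27.72, 8.20) = 73.52° clockwise from north.

074°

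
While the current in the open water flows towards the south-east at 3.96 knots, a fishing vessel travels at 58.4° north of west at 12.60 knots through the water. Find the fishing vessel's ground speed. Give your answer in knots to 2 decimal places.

Taking east as x and north as y: velocity relative to the water = (-6.602, 10.732) knots; the water relative to ground = (2.800, -2.800) knots.
Velocity relative to ground = (-6.602, 10.732) + (2.800, -2.800) = (-3.802, 7.932) knots.
Speed = |(-3.802, 7.932)| = 8.796 knots.

8.80 knots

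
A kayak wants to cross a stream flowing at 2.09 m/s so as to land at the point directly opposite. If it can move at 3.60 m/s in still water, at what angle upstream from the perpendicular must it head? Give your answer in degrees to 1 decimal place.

35.5°

To cancel the current, the upstream component of the kayak's velocity must equal the flow: 3.60 sin θ = 2.09.
sin θ = 2.09 / 3.60 = 0.5806.
θ = arcsin(0.5806) = 35.490°.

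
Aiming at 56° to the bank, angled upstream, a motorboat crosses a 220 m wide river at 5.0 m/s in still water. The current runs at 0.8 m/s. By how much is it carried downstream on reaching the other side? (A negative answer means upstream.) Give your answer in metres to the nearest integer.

Perpendicular speed = 4.145 m/s; crossing time = 220 / 4.145 = 53.074 s.
Net downstream speed = -1.996 m/s.
Drift = -1.996 × 53.074 = -105.933 m (upstream).

-106 m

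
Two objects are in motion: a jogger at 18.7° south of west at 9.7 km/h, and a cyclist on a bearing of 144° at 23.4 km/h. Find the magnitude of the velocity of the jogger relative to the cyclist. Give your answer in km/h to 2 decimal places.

27.87 km/h

Taking east as x and north as y: jogger velocity = (-9.188, -3.110) km/h; cyclist velocity = (13.754, -18.931) km/h.
Velocity of jogger relative to cyclist = (-9.188, -3.110) − (13.754, -18.931) = (-22.942, 15.821) km/h.
Magnitude = |(-22.942, 15.821)| = 27.868 km/h.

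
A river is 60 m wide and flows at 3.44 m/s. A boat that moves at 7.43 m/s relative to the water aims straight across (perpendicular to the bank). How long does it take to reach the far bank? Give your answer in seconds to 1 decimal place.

8.1 s

The component of the boat's velocity perpendicular to the bank is 7.43 m/s.
Only the cross-stream component determines the crossing time; the current contributes nothing perpendicular to the bank.
Time = 60 / 7.430 = 8.075 s.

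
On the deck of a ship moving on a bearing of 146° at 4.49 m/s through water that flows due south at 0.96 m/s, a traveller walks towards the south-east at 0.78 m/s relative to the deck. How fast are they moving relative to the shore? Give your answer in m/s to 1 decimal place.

In east/north components (m/s): traveller relative to ship = (0.552, -0.552); ship relative to water = (2.511, -3.722); water relative to ground = (0.000, -0.960).
Sum = (3.062, -5.234) m/s.
Speed = |(3.062, -5.234)| = 6.064 m/s.

6.1 m/s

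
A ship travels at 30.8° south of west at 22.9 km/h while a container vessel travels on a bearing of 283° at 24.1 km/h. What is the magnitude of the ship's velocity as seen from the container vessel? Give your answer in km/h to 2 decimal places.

17.57 km/h

Taking east as x and north as y: ship velocity = (-19.670, -11.726) km/h; container vessel velocity = (-23.482, 5.421) km/h.
Velocity of ship relative to container vessel = (-19.670, -11.726) − (-23.482, 5.421) = (3.812, -17.147) km/h.
Magnitude = |(3.812, -17.147)| = 17.566 km/h.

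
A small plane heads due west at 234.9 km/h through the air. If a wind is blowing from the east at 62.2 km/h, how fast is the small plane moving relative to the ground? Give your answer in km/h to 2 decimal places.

Taking east as x and north as y: velocity relative to the air = (-234.900, 0.000) km/h; the air relative to ground = (-62.200, 0.000) km/h.
Velocity relative to ground = (-234.900, 0.000) + (-62.200, 0.000) = (-297.100, 0.000) km/h.
Speed = |(-297.100, 0.000)| = 297.100 km/h.

297.10 km/h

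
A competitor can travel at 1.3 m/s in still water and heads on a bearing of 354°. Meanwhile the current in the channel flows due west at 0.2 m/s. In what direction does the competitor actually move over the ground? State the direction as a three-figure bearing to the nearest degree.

Taking east as x and north as y: velocity relative to the water = (-0.136, 1.293) m/s; the water relative to ground = (-0.200, 0.000) m/s.
Velocity relative to ground = (-0.136, 1.293) + (-0.200, 0.000) = (-0.336, 1.293) m/s.
Bearing = atan2(-0.34, 1.29) = 345.44° clockwise from north.

345°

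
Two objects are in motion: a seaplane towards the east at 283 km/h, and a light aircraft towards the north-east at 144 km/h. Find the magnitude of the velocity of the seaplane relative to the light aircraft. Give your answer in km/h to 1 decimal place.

207.8 km/h

Taking east as x and north as y: seaplane velocity = (283.000, 0.000) km/h; light aircraft velocity = (101.823, 101.823) km/h.
Velocity of seaplane relative to light aircraft = (283.000, 0.000) − (101.823, 101.823) = (181.177, -101.823) km/h.
Magnitude = |(181.177, -101.823)| = 207.829 km/h.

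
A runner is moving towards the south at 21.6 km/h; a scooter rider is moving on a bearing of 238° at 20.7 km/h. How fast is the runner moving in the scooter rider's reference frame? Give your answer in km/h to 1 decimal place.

20.5 km/h

Taking east as x and north as y: runner velocity = (0.000, -21.600) km/h; scooter rider velocity = (-17.555, -10.969) km/h.
Velocity of runner relative to scooter rider = (0.000, -21.600) − (-17.555, -10.969) = (17.555, -10.631) km/h.
Magnitude = |(17.555, -10.631)| = 20.523 km/h.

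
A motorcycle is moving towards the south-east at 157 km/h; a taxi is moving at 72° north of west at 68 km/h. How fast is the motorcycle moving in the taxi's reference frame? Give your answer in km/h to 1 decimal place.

Taking east as x and north as y: motorcycle velocity = (111.016, -111.016) km/h; taxi velocity = (-21.013, 64.672) km/h.
Velocity of motorcycle relative to taxi = (111.016, -111.016) − (-21.013, 64.672) = (132.029, -175.688) km/h.
Magnitude = |(132.029, -175.688)| = 219.768 km/h.

219.8 km/h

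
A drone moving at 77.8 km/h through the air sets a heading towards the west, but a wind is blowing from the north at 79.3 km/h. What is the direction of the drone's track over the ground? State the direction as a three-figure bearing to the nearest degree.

Taking east as x and north as y: velocity relative to the air = (-77.800, 0.000) km/h; the air relative to ground = (0.000, -79.300) km/h.
Velocity relative to ground = (-77.800, 0.000) + (0.000, -79.300) = (-77.800, -79.300) km/h.
Bearing = atan2(-77.80, -79.30) = 224.45° clockwise from north.

224°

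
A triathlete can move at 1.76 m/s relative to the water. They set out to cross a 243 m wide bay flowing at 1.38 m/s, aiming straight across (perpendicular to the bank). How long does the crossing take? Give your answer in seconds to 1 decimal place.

138.1 s

The component of the triathlete's velocity perpendicular to the bank is 1.76 m/s.
The current is parallel to the bank, so it does not affect the crossing time.
Time = 243 / 1.760 = 138.068 s.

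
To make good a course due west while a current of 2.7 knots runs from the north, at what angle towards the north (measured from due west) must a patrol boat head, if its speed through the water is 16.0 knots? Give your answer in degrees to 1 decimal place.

The current pushes perpendicular to the desired track; the heading must have a component into the current equal to 2.7 knots: 16.0 sin θ = 2.7.
sin θ = 0.1688, so θ = 9.715°.

9.7°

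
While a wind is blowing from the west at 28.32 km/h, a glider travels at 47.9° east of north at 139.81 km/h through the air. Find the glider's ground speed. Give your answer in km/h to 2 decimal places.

Taking east as x and north as y: velocity relative to the air = (103.736, 93.732) km/h; the air relative to ground = (28.320, 0.000) km/h.
Velocity relative to ground = (103.736, 93.732) + (28.320, 0.000) = (132.056, 93.732) km/h.
Speed = |(132.056, 93.732)| = 161.940 km/h.

161.94 km/h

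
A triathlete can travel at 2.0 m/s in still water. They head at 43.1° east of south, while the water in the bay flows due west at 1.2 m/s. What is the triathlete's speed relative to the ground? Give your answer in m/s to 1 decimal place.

Taking east as x and north as y: velocity relative to the water = (1.367, -1.460) m/s; the water relative to ground = (-1.200, 0.000) m/s.
Velocity relative to ground = (1.367, -1.460) + (-1.200, 0.000) = (0.167, -1.460) m/s.
Speed = |(0.167, -1.460)| = 1.470 m/s.

1.5 m/s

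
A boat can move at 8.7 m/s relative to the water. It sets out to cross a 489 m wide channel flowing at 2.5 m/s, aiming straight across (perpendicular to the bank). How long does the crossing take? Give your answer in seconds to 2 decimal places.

The component of the boat's velocity perpendicular to the bank is 8.7 m/s.
The flow acts along the bank and has no component across it.
Time = 489 / 8.700 = 56.207 s.

56.21 s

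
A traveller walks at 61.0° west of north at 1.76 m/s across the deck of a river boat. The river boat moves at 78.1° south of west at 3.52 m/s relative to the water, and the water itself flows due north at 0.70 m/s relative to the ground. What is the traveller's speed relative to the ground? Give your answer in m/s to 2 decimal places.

In east/north components (m/s): traveller relative to river boat = (-1.539, 0.853); river boat relative to water = (-0.726, -3.444); water relative to ground = (0.000, 0.700).
Sum = (-2.265, -1.891) m/s.
Speed = |(-2.265, -1.891)| = 2.951 m/s.

2.95 m/s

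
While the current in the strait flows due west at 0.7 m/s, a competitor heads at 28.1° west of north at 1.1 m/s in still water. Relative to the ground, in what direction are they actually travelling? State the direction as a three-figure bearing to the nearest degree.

309°

Taking east as x and north as y: velocity relative to the water = (-0.518, 0.970) m/s; the water relative to ground = (-0.700, 0.000) m/s.
Velocity relative to ground = (-0.518, 0.970) + (-0.700, 0.000) = (-1.218, 0.970) m/s.
Bearing = atan2(-1.22, 0.97) = 308.54° clockwise from north.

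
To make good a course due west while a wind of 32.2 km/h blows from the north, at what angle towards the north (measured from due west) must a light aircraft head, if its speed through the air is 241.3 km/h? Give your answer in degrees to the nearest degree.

The wind pushes perpendicular to the desired track; the heading must have a component into the wind equal to 32.2 km/h: 241.3 sin θ = 32.2.
sin θ = 0.1334, so θ = 7.669°.

8°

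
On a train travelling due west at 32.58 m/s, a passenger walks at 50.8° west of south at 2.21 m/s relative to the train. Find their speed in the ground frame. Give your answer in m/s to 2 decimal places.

34.32 m/s

Taking east as x and north as y: train velocity = (-32.580, 0.000) m/s; passenger velocity relative to train = (-1.713, -1.397) m/s.
Velocity relative to ground = (-32.580, 0.000) + (-1.713, -1.397) = (-34.293, -1.397) m/s.
Speed = |(-34.293, -1.397)| = 34.321 m/s.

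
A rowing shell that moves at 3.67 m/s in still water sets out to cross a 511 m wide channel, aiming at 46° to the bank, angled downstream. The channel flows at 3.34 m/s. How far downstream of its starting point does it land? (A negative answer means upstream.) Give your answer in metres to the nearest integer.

1140 m

Perpendicular speed = 2.640 m/s; crossing time = 511 / 2.640 = 193.562 s.
Net downstream speed = 5.889 m/s.
Drift = 5.889 × 193.562 = 1139.965 m (downstream).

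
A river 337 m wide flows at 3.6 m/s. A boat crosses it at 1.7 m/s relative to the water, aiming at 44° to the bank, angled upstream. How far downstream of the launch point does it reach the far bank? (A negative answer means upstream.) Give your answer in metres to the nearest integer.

678 m

Perpendicular speed = 1.181 m/s; crossing time = 337 / 1.181 = 285.371 s.
Net downstream speed = 2.377 m/s.
Drift = 2.377 × 285.371 = 678.362 m (downstream).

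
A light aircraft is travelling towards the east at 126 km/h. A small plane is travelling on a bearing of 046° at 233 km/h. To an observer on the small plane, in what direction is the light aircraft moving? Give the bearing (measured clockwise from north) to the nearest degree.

Taking east as x and north as y: light aircraft velocity = (126.000, 0.000) km/h; small plane velocity = (167.606, 161.855) km/h.
Velocity of light aircraft relative to small plane = (126.000, 0.000) − (167.606, 161.855) = (-41.606, -161.855) km/h.
Bearing = atan2(-41.61, -161.86) = 194.42° clockwise from north.

194°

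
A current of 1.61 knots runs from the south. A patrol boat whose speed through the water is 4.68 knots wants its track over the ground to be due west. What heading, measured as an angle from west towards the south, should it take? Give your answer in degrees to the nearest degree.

The current pushes perpendicular to the desired track; the heading must have a component into the current equal to 1.61 knots: 4.68 sin θ = 1.61.
sin θ = 0.3440, so θ = 20.122°.

20°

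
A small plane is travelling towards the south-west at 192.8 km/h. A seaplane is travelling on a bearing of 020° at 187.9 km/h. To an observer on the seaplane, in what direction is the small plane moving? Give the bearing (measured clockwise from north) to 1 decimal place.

Taking east as x and north as y: small plane velocity = (-136.330, -136.330) km/h; seaplane velocity = (64.266, 176.568) km/h.
Velocity of small plane relative to seaplane = (-136.330, -136.330) − (64.266, 176.568) = (-200.596, -312.898) km/h.
Bearing = atan2(-200.60, -312.90) = 212.66° clockwise from north.

212.7°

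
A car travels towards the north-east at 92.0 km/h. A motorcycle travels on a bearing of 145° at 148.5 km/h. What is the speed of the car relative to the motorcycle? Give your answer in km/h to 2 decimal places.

187.78 km/h

Taking east as x and north as y: car velocity = (65.054, 65.054) km/h; motorcycle velocity = (85.176, -121.644) km/h.
Velocity of car relative to motorcycle = (65.054, 65.054) − (85.176, -121.644) = (-20.122, 186.698) km/h.
Magnitude = |(-20.122, 186.698)| = 187.779 km/h.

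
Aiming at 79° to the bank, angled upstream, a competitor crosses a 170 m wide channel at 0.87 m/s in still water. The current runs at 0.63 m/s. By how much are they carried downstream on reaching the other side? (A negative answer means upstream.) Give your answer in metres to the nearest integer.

92 m

Perpendicular speed = 0.854 m/s; crossing time = 170 / 0.854 = 199.060 s.
Net downstream speed = 0.464 m/s.
Drift = 0.464 × 199.060 = 92.363 m (downstream).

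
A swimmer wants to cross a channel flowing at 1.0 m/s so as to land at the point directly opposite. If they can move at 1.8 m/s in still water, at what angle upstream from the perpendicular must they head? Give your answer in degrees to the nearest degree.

To cancel the current, the upstream component of the swimmer's velocity must equal the flow: 1.8 sin θ = 1.0.
sin θ = 1.0 / 1.8 = 0.5556.
θ = arcsin(0.5556) = 33.749°.

34°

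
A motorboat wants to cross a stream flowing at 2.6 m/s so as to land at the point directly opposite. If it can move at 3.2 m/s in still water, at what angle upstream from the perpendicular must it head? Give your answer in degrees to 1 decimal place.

54.3°

To cancel the current, the upstream component of the motorboat's velocity must equal the flow: 3.2 sin θ = 2.6.
sin θ = 2.6 / 3.2 = 0.8125.
θ = arcsin(0.8125) = 54.341°.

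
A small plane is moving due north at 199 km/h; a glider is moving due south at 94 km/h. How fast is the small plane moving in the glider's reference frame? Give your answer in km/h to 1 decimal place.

293.0 km/h

Taking east as x and north as y: small plane velocity = (0.000, 199.000) km/h; glider velocity = (0.000, -94.000) km/h.
Velocity of small plane relative to glider = (0.000, 199.000) − (0.000, -94.000) = (0.000, 293.000) km/h.
Magnitude = |(0.000, 293.000)| = 293.000 km/h.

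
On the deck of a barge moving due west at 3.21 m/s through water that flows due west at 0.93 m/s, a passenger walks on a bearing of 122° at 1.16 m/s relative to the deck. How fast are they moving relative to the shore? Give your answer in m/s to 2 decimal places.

In east/north components (m/s): passenger relative to barge = (0.984, -0.615); barge relative to water = (-3.210, 0.000); water relative to ground = (-0.930, 0.000).
Sum = (-3.156, -0.615) m/s.
Speed = |(-3.156, -0.615)| = 3.216 m/s.

3.22 m/s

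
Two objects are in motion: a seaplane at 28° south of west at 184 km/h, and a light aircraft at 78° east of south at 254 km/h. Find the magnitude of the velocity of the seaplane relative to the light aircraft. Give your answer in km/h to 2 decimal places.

412.28 km/h

Taking east as x and north as y: seaplane velocity = (-162.462, -86.383) km/h; light aircraft velocity = (248.449, -52.810) km/h.
Velocity of seaplane relative to light aircraft = (-162.462, -86.383) − (248.449, -52.810) = (-410.912, -33.573) km/h.
Magnitude = |(-410.912, -33.573)| = 412.281 km/h.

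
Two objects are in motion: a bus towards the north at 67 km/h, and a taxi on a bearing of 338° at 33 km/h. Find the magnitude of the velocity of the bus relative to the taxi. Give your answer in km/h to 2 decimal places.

Taking east as x and north as y: bus velocity = (0.000, 67.000) km/h; taxi velocity = (-12.362, 30.597) km/h.
Velocity of bus relative to taxi = (0.000, 67.000) − (-12.362, 30.597) = (12.362, 36.403) km/h.
Magnitude = |(12.362, 36.403)| = 38.445 km/h.

38.44 km/h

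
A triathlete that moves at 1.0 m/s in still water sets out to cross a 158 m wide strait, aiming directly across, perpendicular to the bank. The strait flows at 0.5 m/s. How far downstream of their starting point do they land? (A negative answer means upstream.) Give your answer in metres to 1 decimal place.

Perpendicular speed = 1.000 m/s; crossing time = 158 / 1.000 = 158.000 s.
Net downstream speed = 0.500 m/s.
Drift = 0.500 × 158.000 = 79.000 m (downstream).

79.0 m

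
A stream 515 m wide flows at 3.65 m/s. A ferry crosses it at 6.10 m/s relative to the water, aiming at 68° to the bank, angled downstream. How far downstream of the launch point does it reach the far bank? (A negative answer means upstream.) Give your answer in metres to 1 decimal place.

Perpendicular speed = 5.656 m/s; crossing time = 515 / 5.656 = 91.057 s.
Net downstream speed = 5.935 m/s.
Drift = 5.935 × 91.057 = 540.430 m (downstream).

540.4 m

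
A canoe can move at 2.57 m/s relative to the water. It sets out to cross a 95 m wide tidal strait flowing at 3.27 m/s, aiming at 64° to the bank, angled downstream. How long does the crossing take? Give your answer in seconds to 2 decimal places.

The component of the canoe's velocity perpendicular to the bank is 2.57 × sin 64° = 2.310 m/s.
Only the cross-stream component determines the crossing time; the current contributes nothing perpendicular to the bank.
Time = 95 / 2.310 = 41.127 s.

41.13 s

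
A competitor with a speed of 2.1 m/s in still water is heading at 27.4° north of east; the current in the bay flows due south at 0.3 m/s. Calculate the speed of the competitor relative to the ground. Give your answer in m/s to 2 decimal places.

1.98 m/s

Taking east as x and north as y: velocity relative to the water = (1.864, 0.966) m/s; the water relative to ground = (0.000, -0.300) m/s.
Velocity relative to ground = (1.864, 0.966) + (0.000, -0.300) = (1.864, 0.666) m/s.
Speed = |(1.864, 0.666)| = 1.980 m/s.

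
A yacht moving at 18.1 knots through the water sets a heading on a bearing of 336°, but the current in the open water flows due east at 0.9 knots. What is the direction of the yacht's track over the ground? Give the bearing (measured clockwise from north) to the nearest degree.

Taking east as x and north as y: velocity relative to the water = (-7.362, 16.535) knots; the water relative to ground = (0.900, 0.000) knots.
Velocity relative to ground = (-7.362, 16.535) + (0.900, 0.000) = (-6.462, 16.535) knots.
Bearing = atan2(-6.46, 16.54) = 338.65° clockwise from north.

339°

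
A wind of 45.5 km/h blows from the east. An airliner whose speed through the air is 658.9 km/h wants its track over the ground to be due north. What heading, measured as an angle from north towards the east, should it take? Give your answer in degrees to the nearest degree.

4°

The wind pushes perpendicular to the desired track; the heading must have a component into the wind equal to 45.5 km/h: 658.9 sin θ = 45.5.
sin θ = 0.0691, so θ = 3.960°.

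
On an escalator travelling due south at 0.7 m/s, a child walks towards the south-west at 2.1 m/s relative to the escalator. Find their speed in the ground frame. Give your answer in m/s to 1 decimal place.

Taking east as x and north as y: escalator velocity = (0.000, -0.700) m/s; child velocity relative to escalator = (-1.485, -1.485) m/s.
Velocity relative to ground = (0.000, -0.700) + (-1.485, -1.485) = (-1.485, -2.185) m/s.
Speed = |(-1.485, -2.185)| = 2.642 m/s.

2.6 m/s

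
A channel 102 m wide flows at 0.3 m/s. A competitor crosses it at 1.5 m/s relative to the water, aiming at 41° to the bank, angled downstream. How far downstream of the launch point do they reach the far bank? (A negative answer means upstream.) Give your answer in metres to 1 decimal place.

Perpendicular speed = 0.984 m/s; crossing time = 102 / 0.984 = 103.649 s.
Net downstream speed = 1.432 m/s.
Drift = 1.432 × 103.649 = 148.432 m (downstream).

148.4 m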